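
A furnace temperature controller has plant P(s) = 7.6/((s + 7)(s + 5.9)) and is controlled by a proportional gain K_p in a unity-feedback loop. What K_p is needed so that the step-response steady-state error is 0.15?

The loop is type 0, so e_ss(step) = 1/(1 + K_pos) with K_pos = K_p·P(0).
P(0) = 0.184. Require 1/(1 + K_p·0.184) = 0.15, so 1 + 0.184·K_p = 6.667.
K_p = (6.667 − 1)/0.184 = 30.8.

K_p = 30.8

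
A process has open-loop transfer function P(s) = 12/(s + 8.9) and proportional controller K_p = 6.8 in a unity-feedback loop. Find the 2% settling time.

Closed-loop transfer function: T(s) = K_p·P(s)/(1 + K_p·P(s)) = 81.6/(s + 8.9 + 81.6) = 81.6/(s + 90.5).
Time constant τ = 1/90.5 = 0.01105 s, so the 2% settling time is about 4τ = 0.0442 s.

T_s ≈ 0.0442 s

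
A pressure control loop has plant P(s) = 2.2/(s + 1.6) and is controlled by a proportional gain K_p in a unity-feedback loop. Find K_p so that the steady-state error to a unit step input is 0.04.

For a type-0 loop with proportional control, e_ss = 1/(1 + K_p·P(0)).
P(0) = 1.375. Require 1/(1 + K_p·1.375) = 0.04, so 1 + 1.375·K_p = 25.
K_p = (25 − 1)/1.375 = 17.5.

K_p = 17.5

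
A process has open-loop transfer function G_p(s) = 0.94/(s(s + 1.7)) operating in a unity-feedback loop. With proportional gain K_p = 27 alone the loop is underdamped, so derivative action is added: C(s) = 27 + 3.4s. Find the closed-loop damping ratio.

Forward path: (27 + 3.4s)·0.94/(s(s+1.7)). The closed-loop characteristic equation is s² + (1.7 + 0.94·3.4)s + 0.94·27 = 0.
That is s² + 4.896s + 25.38 = 0, so ω_n = 5.038 rad/s and ζ = 4.896/(2·5.038) = 0.4859.

ζ = 0.486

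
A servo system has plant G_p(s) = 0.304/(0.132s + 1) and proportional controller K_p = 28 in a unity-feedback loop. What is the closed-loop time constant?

Closed loop: T(s) = K_p·G_p/(1+K_p·G_p) = 8.512/(0.132s + 1 + 8.512), with pole at s = −(1 + 8.512)/0.132 = −72.06.
Closed-loop time constant τ = 1/72.06 = 0.0139 s.

τ = 0.0139 s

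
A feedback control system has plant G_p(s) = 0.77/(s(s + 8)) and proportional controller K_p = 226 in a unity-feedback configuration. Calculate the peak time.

T_p = 0.25 s

Closed-loop characteristic equation: s² + 8s + 174 = 0, so ω_n = 13.19 rad/s and ζ = 8/(2·13.19) = 0.3032.
Damped frequency ω_d = ω_n√(1−ζ²) = 12.57 rad/s, so peak time T_p = π/ω_d = 0.25 s.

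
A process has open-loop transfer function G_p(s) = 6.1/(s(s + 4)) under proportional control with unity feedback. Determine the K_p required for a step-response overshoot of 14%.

K_p = 2.33

From %OS = 100·exp(−πζ/√(1−ζ²)) = 14%, ζ = −ln(0.14)/√(π²+ln²(0.14)) = 0.5305.
Characteristic equation s² + 4s + 6.1K_p = 0 gives ζ = 4/(2√(6.1K_p)).
Setting ζ = 0.5305: √(6.1K_p) = 4/(2·0.5305) = 3.77, so K_p = 14.21/6.1 = 2.33.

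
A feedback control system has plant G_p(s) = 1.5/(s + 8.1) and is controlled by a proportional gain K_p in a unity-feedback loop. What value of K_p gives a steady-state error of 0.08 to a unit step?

K_p = 62.1

The loop is type 0, so e_ss(step) = 1/(1 + K_pos) with K_pos = K_p·G_p(0).
G_p(0) = 0.1852. Require 1/(1 + K_p·0.1852) = 0.08, so 1 + 0.1852·K_p = 12.5.
K_p = (12.5 − 1)/0.1852 = 62.1.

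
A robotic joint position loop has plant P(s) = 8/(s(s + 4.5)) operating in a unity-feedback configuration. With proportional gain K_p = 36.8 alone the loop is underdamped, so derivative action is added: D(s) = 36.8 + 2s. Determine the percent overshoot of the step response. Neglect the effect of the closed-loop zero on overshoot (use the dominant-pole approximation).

9.63%

Forward path: (36.8 + 2s)·8/(s(s+4.5)). The closed-loop characteristic equation is s² + (4.5 + 8·2)s + 8·36.8 = 0.
That is s² + 20.5s + 294.4 = 0, so ω_n = 17.16 rad/s and ζ = 20.5/(2·17.16) = 0.5974.
%OS = 100·exp(−πζ/√(1−ζ²)) = 9.63%.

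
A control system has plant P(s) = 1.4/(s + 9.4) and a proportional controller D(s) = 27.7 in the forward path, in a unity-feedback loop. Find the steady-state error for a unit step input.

The loop is type 0. Static position error constant K_pos = D(0)·P(0) = 27.7·0.1489 = 4.126.
Steady-state error to a unit step: e_ss = 1/(1+K_pos) = 1/5.126 = 0.195.

0.195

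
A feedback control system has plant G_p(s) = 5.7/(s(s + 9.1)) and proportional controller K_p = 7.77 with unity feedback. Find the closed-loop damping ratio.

1 + K_p·G_p(s) = 0 gives s² + 9.1s + 44.29 = 0.
Matching s² + 2ζω_n s + ω_n²: ω_n = √44.29 = 6.655 rad/s and 2ζω_n = 9.1, so ζ = 9.1/(2·6.655) = 0.684.

ζ = 0.684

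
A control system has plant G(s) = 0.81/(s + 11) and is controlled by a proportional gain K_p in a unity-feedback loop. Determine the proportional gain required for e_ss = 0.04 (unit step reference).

K_p = 326

The loop is type 0, so e_ss(step) = 1/(1 + K_pos) with K_pos = K_p·G(0).
G(0) = 0.07364. Require 1/(1 + K_p·0.07364) = 0.04, so 1 + 0.07364·K_p = 25.
K_p = (25 − 1)/0.07364 = 326.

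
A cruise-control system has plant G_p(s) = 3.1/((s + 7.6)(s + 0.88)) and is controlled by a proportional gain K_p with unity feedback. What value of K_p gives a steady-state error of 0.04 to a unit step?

Steady-state error for a unit step on this type-0 loop is 1/(1 + K_p·G_p(0)).
G_p(0) = 0.4635. Require 1/(1 + K_p·0.4635) = 0.04, so 1 + 0.4635·K_p = 25.
K_p = (25 − 1)/0.4635 = 51.8.

K_p = 51.8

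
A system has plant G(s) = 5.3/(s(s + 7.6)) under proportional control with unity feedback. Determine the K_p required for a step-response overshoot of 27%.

K_p = 18.4

From %OS = 100·exp(−πζ/√(1−ζ²)) = 27%, ζ = −ln(0.27)/√(π²+ln²(0.27)) = 0.3847.
Characteristic equation s² + 7.6s + 5.3K_p = 0 gives ζ = 7.6/(2√(5.3K_p)).
Setting ζ = 0.3847: √(5.3K_p) = 7.6/(2·0.3847) = 9.878, so K_p = 97.57/5.3 = 18.4.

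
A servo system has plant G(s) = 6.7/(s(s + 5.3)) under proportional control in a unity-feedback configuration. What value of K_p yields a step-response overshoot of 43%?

K_p = 15.6

From %OS = 100·exp(−πζ/√(1−ζ²)) = 43%, ζ = −ln(0.43)/√(π²+ln²(0.43)) = 0.2594.
Characteristic equation s² + 5.3s + 6.7K_p = 0 gives ζ = 5.3/(2√(6.7K_p)).
Setting ζ = 0.2594: √(6.7K_p) = 5.3/(2·0.2594) = 10.21, so K_p = 104.3/6.7 = 15.6.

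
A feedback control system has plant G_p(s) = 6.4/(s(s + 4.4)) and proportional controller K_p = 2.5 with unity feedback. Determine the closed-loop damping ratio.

ζ = 0.55

1 + K_p·G_p(s) = 0 gives s² + 4.4s + 16 = 0.
So ω_n² = 16 ⇒ ω_n = 4 rad/s, and ζ = 4.4/(2ω_n) = 0.55.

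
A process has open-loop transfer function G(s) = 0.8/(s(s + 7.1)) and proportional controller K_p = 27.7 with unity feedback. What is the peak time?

The closed-loop denominator s² + 7.1s + 22.16 gives ω_n = √22.16 = 4.707 and ζ = 7.1/(2ω_n) = 0.7541.
Damped frequency ω_d = ω_n√(1−ζ²) = 3.092 rad/s, so peak time T_p = π/ω_d = 1.02 s.

T_p = 1.02 s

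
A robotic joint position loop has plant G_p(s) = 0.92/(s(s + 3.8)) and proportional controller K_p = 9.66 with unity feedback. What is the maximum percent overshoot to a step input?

7.44%

The closed-loop denominator s² + 3.8s + 8.887 gives ω_n = √8.887 = 2.981 and ζ = 3.8/(2ω_n) = 0.6373.
%OS = 100·exp(−πζ/√(1−ζ²)) = 100·exp(−π·0.6373/√0.5938) = 7.44%.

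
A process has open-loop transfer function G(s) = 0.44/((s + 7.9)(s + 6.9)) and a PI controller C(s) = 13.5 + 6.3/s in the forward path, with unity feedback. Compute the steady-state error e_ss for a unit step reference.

0

The open loop C(s)G(s) has a pole at the origin (type 1), so the static position error constant is infinite and e_ss = 1/(1+∞) = 0.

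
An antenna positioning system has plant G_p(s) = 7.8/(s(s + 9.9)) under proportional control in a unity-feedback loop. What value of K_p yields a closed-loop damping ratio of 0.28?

Closed-loop characteristic equation: s² + 9.9s + K_p·7.8 = 0.
So ω_n = √(7.8K_p) and 2ζω_n = 9.9, giving ζ = 9.9/(2√(7.8K_p)).
Setting ζ = 0.28: √(7.8K_p) = 9.9/(2·0.28) = 17.68, so K_p = 312.5/7.8 = 40.1.

K_p = 40.1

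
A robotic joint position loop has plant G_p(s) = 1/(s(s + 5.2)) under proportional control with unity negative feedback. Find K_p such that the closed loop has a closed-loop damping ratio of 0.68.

Closed-loop characteristic equation: s² + 5.2s + K_p·1 = 0.
So ω_n = √(1K_p) and 2ζω_n = 5.2, giving ζ = 5.2/(2√(1K_p)).
Setting ζ = 0.68: √(1K_p) = 5.2/(2·0.68) = 3.824, so K_p = 14.62/1 = 14.6.

K_p = 14.6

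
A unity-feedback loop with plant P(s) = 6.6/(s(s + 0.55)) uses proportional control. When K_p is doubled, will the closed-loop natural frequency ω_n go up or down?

increase

ω_n = √(6.6·K_p), which grows with K_p.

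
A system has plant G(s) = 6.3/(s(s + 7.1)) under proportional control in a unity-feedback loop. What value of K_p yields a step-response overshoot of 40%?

From %OS = 100·exp(−πζ/√(1−ζ²)) = 40%, ζ = −ln(0.4)/√(π²+ln²(0.4)) = 0.28.
Characteristic equation s² + 7.1s + 6.3K_p = 0 gives ζ = 7.1/(2√(6.3K_p)).
Setting ζ = 0.28: √(6.3K_p) = 7.1/(2·0.28) = 12.68, so K_p = 160.7/6.3 = 25.5.

K_p = 25.5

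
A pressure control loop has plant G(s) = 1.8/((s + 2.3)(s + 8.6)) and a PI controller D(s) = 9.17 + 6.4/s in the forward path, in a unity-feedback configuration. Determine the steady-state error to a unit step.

The open loop D(s)G(s) has a pole at the origin (type 1), so the static position error constant is infinite and e_ss = 1/(1+∞) = 0.

0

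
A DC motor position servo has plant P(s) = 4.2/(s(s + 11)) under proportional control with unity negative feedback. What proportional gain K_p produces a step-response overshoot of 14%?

From %OS = 100·exp(−πζ/√(1−ζ²)) = 14%, ζ = −ln(0.14)/√(π²+ln²(0.14)) = 0.5305.
Characteristic equation s² + 11s + 4.2K_p = 0 gives ζ = 11/(2√(4.2K_p)).
Setting ζ = 0.5305: √(4.2K_p) = 11/(2·0.5305) = 10.37, so K_p = 107.5/4.2 = 25.6.

K_p = 25.6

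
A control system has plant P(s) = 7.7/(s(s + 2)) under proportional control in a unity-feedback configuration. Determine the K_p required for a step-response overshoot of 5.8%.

K_p = 0.288

From %OS = 100·exp(−πζ/√(1−ζ²)) = 5.8%, ζ = −ln(0.058)/√(π²+ln²(0.058)) = 0.6716.
Characteristic equation s² + 2s + 7.7K_p = 0 gives ζ = 2/(2√(7.7K_p)).
Setting ζ = 0.6716: √(7.7K_p) = 2/(2·0.6716) = 1.489, so K_p = 2.217/7.7 = 0.288.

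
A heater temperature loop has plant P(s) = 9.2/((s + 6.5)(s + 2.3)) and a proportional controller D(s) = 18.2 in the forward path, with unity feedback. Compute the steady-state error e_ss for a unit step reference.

0.082

The loop is type 0. Static position error constant K_pos = D(0)·P(0) = 18.2·0.6154 = 11.2.
Steady-state error to a unit step: e_ss = 1/(1+K_pos) = 1/12.2 = 0.082.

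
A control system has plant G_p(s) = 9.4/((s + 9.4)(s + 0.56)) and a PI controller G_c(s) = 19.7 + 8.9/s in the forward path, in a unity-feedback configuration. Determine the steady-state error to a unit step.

The open loop G_c(s)G_p(s) has a pole at the origin (type 1), so the static position error constant is infinite and e_ss = 1/(1+∞) = 0.

0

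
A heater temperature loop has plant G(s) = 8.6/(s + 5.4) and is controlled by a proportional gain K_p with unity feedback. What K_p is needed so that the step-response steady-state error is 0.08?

Steady-state error for a unit step on this type-0 loop is 1/(1 + K_p·G(0)).
G(0) = 1.593. Require 1/(1 + K_p·1.593) = 0.08, so 1 + 1.593·K_p = 12.5.
K_p = (12.5 − 1)/1.593 = 7.22.

K_p = 7.22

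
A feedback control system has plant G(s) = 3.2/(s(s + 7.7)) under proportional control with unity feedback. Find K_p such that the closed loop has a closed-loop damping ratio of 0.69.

Closed-loop characteristic equation: s² + 7.7s + K_p·3.2 = 0.
So ω_n = √(3.2K_p) and 2ζω_n = 7.7, giving ζ = 7.7/(2√(3.2K_p)).
Setting ζ = 0.69: √(3.2K_p) = 7.7/(2·0.69) = 5.58, so K_p = 31.13/3.2 = 9.73.

K_p = 9.73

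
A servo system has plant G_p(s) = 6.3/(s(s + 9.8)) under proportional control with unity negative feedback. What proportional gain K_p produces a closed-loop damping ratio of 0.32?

Closed-loop characteristic equation: s² + 9.8s + K_p·6.3 = 0.
So ω_n = √(6.3K_p) and 2ζω_n = 9.8, giving ζ = 9.8/(2√(6.3K_p)).
Setting ζ = 0.32: √(6.3K_p) = 9.8/(2·0.32) = 15.31, so K_p = 234.5/6.3 = 37.2.

K_p = 37.2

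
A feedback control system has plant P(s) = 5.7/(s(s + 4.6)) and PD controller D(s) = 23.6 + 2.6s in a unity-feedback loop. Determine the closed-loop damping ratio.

ζ = 0.837

Forward path: (23.6 + 2.6s)·5.7/(s(s+4.6)). The closed-loop characteristic equation is s² + (4.6 + 5.7·2.6)s + 5.7·23.6 = 0.
That is s² + 19.42s + 134.5 = 0, so ω_n = 11.6 rad/s and ζ = 19.42/(2·11.6) = 0.8372.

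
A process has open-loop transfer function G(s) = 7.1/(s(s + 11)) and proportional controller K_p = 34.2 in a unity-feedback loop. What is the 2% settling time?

T_s ≈ 0.727 s

Closed-loop characteristic equation: s² + 11s + 242.8 = 0, so ω_n = 15.58 rad/s and ζ = 11/(2·15.58) = 0.353.
2% settling time T_s ≈ 4/(ζω_n) = 4/5.5 = 0.727 s.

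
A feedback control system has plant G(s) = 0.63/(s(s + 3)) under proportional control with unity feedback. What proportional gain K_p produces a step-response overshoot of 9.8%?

From %OS = 100·exp(−πζ/√(1−ζ²)) = 9.8%, ζ = −ln(0.098)/√(π²+ln²(0.098)) = 0.5945.
Characteristic equation s² + 3s + 0.63K_p = 0 gives ζ = 3/(2√(0.63K_p)).
Setting ζ = 0.5945: √(0.63K_p) = 3/(2·0.5945) = 2.523, so K_p = 6.366/0.63 = 10.1.

K_p = 10.1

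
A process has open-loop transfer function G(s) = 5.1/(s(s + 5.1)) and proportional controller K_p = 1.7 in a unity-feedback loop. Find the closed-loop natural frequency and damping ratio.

ω_n = 2.94 rad/s, ζ = 0.866

1 + K_p·G(s) = 0 gives s² + 5.1s + 8.67 = 0.
Matching s² + 2ζω_n s + ω_n²: ω_n = √8.67 = 2.944 rad/s and 2ζω_n = 5.1, so ζ = 5.1/(2·2.944) = 0.866.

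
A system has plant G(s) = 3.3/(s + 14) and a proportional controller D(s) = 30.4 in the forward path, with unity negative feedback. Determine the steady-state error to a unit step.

The loop is type 0. Static position error constant K_pos = D(0)·G(0) = 30.4·0.2357 = 7.166.
Steady-state error to a unit step: e_ss = 1/(1+K_pos) = 1/8.166 = 0.122.

0.122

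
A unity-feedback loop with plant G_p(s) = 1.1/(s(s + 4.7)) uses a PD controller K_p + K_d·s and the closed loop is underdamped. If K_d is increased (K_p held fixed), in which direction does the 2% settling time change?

decrease

Characteristic equation s² + (4.7 + 1.1K_d)s + 1.1K_p = 0: raising K_d increases ζω_n = (4.7+1.1K_d)/2 while the loop stays underdamped, so T_s ≈ 4/(ζω_n) decreases.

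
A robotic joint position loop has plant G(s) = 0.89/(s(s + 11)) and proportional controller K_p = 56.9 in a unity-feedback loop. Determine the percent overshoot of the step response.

2.18%

Closed-loop characteristic equation: s² + 11s + 50.64 = 0, so ω_n = 7.116 rad/s and ζ = 11/(2·7.116) = 0.7729.
%OS = 100·exp(−πζ/√(1−ζ²)) = 100·exp(−π·0.7729/√0.4027) = 2.18%.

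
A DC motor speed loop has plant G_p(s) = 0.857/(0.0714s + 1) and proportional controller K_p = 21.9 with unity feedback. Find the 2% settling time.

T_s ≈ 0.0144 s

Closed loop: T(s) = K_p·G_p/(1+K_p·G_p) = 18.77/(0.0714s + 1 + 18.77), with pole at s = −(1 + 18.77)/0.0714 = −276.9.
τ = 1/276.9 = 0.003612 s, so 2% settling time ≈ 4τ = 0.0144 s.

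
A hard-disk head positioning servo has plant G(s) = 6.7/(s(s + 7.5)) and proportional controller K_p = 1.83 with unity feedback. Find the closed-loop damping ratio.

1 + K_p·G(s) = 0 gives s² + 7.5s + 12.26 = 0.
So ω_n² = 12.26 ⇒ ω_n = 3.502 rad/s, and ζ = 7.5/(2ω_n) = 1.07.

ζ = 1.07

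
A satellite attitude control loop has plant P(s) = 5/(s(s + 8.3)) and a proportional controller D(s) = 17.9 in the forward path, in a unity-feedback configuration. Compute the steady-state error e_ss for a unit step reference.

The open loop D(s)P(s) has a pole at the origin (type 1), so the static position error constant is infinite and e_ss = 1/(1+∞) = 0.

0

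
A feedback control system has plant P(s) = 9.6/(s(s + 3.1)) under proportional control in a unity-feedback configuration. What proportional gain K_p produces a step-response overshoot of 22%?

K_p = 1.33

From %OS = 100·exp(−πζ/√(1−ζ²)) = 22%, ζ = −ln(0.22)/√(π²+ln²(0.22)) = 0.4342.
Characteristic equation s² + 3.1s + 9.6K_p = 0 gives ζ = 3.1/(2√(9.6K_p)).
Setting ζ = 0.4342: √(9.6K_p) = 3.1/(2·0.4342) = 3.57, so K_p = 12.75/9.6 = 1.33.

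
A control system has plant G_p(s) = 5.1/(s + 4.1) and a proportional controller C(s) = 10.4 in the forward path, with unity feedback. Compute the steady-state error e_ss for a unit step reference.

The loop is type 0. Static position error constant K_pos = C(0)·G_p(0) = 10.4·1.244 = 12.94.
Steady-state error to a unit step: e_ss = 1/(1+K_pos) = 1/13.94 = 0.0718.

0.0718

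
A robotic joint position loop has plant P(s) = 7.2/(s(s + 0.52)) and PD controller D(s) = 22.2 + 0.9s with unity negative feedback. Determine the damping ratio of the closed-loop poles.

Forward path: (22.2 + 0.9s)·7.2/(s(s+0.52)). The closed-loop characteristic equation is s² + (0.52 + 7.2·0.9)s + 7.2·22.2 = 0.
That is s² + 7s + 159.8 = 0, so ω_n = 12.64 rad/s and ζ = 7/(2·12.64) = 0.2768.

ζ = 0.277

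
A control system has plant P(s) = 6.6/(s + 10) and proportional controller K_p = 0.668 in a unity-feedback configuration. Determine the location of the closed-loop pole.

s = -14.41

Closed-loop transfer function: T(s) = K_p·P(s)/(1 + K_p·P(s)) = 4.409/(s + 10 + 4.409) = 4.409/(s + 14.41).
The closed-loop pole is at s = −14.41.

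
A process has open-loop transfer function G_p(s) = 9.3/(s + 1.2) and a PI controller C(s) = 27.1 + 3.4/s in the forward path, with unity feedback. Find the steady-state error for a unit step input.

The open loop C(s)G_p(s) has a pole at the origin (type 1), so the static position error constant is infinite and e_ss = 1/(1+∞) = 0.

0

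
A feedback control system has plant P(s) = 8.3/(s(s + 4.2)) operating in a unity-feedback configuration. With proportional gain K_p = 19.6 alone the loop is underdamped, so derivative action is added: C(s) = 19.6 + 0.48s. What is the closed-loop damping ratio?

ζ = 0.321

Forward path: (19.6 + 0.48s)·8.3/(s(s+4.2)). The closed-loop characteristic equation is s² + (4.2 + 8.3·0.48)s + 8.3·19.6 = 0.
That is s² + 8.184s + 162.7 = 0, so ω_n = 12.75 rad/s and ζ = 8.184/(2·12.75) = 0.3208.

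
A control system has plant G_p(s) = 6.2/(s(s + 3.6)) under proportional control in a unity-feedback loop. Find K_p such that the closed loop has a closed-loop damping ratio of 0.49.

K_p = 2.18

Closed-loop characteristic equation: s² + 3.6s + K_p·6.2 = 0.
So ω_n = √(6.2K_p) and 2ζω_n = 3.6, giving ζ = 3.6/(2√(6.2K_p)).
Setting ζ = 0.49: √(6.2K_p) = 3.6/(2·0.49) = 3.673, so K_p = 13.49/6.2 = 2.18.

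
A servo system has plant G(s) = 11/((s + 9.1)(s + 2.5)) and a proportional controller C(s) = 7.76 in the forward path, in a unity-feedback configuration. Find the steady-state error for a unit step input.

The loop is type 0. Static position error constant K_pos = C(0)·G(0) = 7.76·0.4835 = 3.752.
Steady-state error to a unit step: e_ss = 1/(1+K_pos) = 1/4.752 = 0.21.

0.21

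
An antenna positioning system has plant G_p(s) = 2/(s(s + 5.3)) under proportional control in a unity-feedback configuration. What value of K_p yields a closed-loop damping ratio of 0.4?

Closed-loop characteristic equation: s² + 5.3s + K_p·2 = 0.
So ω_n = √(2K_p) and 2ζω_n = 5.3, giving ζ = 5.3/(2√(2K_p)).
Setting ζ = 0.4: √(2K_p) = 5.3/(2·0.4) = 6.625, so K_p = 43.89/2 = 21.9.

K_p = 21.9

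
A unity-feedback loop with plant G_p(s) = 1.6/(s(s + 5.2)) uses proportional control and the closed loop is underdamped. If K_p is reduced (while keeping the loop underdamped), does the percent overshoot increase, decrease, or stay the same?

ζ = 5.2/(2√(1.6K_p)) rises as K_p falls; higher damping means less overshoot.

decrease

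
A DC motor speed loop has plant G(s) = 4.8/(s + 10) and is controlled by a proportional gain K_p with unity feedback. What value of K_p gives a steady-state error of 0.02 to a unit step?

The loop is type 0, so e_ss(step) = 1/(1 + K_pos) with K_pos = K_p·G(0).
G(0) = 0.48. Require 1/(1 + K_p·0.48) = 0.02, so 1 + 0.48·K_p = 50.
K_p = (50 − 1)/0.48 = 102.

K_p = 102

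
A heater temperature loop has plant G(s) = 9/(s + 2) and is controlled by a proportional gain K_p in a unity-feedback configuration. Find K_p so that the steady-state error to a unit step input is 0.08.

K_p = 2.56

Steady-state error for a unit step on this type-0 loop is 1/(1 + K_p·G(0)).
G(0) = 4.5. Require 1/(1 + K_p·4.5) = 0.08, so 1 + 4.5·K_p = 12.5.
K_p = (12.5 − 1)/4.5 = 2.56.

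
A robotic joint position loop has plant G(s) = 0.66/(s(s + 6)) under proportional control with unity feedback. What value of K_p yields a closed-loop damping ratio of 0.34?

Closed-loop characteristic equation: s² + 6s + K_p·0.66 = 0.
So ω_n = √(0.66K_p) and 2ζω_n = 6, giving ζ = 6/(2√(0.66K_p)).
Setting ζ = 0.34: √(0.66K_p) = 6/(2·0.34) = 8.824, so K_p = 77.85/0.66 = 118.

K_p = 118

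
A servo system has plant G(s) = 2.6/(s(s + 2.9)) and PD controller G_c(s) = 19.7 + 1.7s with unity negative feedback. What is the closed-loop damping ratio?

ζ = 0.511

Forward path: (19.7 + 1.7s)·2.6/(s(s+2.9)). The closed-loop characteristic equation is s² + (2.9 + 2.6·1.7)s + 2.6·19.7 = 0.
That is s² + 7.32s + 51.22 = 0, so ω_n = 7.157 rad/s and ζ = 7.32/(2·7.157) = 0.5114.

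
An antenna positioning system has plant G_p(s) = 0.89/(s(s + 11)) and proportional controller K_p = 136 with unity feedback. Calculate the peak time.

The closed-loop denominator s² + 11s + 121 gives ω_n = √121 = 11 and ζ = 11/(2ω_n) = 0.4999.
Damped frequency ω_d = ω_n√(1−ζ²) = 9.528 rad/s, so peak time T_p = π/ω_d = 0.33 s.

T_p = 0.33 s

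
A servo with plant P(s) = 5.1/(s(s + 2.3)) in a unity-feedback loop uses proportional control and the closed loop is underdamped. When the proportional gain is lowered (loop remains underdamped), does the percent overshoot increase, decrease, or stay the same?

ζ = 2.3/(2√(5.1K_p)) rises as K_p falls; higher damping means less overshoot.

decrease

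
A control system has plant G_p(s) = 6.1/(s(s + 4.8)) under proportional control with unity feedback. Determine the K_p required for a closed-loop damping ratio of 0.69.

K_p = 1.98

Closed-loop characteristic equation: s² + 4.8s + K_p·6.1 = 0.
So ω_n = √(6.1K_p) and 2ζω_n = 4.8, giving ζ = 4.8/(2√(6.1K_p)).
Setting ζ = 0.69: √(6.1K_p) = 4.8/(2·0.69) = 3.478, so K_p = 12.1/6.1 = 1.98.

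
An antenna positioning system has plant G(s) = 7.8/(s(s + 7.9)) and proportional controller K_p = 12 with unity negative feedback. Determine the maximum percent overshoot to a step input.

Closed-loop characteristic equation: s² + 7.9s + 93.6 = 0, so ω_n = 9.675 rad/s and ζ = 7.9/(2·9.675) = 0.4083.
%OS = 100·exp(−πζ/√(1−ζ²)) = 100·exp(−π·0.4083/√0.8333) = 24.5%.

24.5%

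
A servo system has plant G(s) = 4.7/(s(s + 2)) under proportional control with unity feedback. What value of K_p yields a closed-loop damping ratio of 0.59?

K_p = 0.611

Closed-loop characteristic equation: s² + 2s + K_p·4.7 = 0.
So ω_n = √(4.7K_p) and 2ζω_n = 2, giving ζ = 2/(2√(4.7K_p)).
Setting ζ = 0.59: √(4.7K_p) = 2/(2·0.59) = 1.695, so K_p = 2.873/4.7 = 0.611.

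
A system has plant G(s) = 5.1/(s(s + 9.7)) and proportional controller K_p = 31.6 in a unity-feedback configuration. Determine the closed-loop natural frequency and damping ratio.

1 + K_p·G(s) = 0 gives s² + 9.7s + 161.2 = 0.
So ω_n² = 161.2 ⇒ ω_n = 12.69 rad/s, and ζ = 9.7/(2ω_n) = 0.382.

ω_n = 12.7 rad/s, ζ = 0.382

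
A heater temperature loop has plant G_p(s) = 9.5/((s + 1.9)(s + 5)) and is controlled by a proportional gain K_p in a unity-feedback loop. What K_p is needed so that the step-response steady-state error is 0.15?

K_p = 5.67

The loop is type 0, so e_ss(step) = 1/(1 + K_pos) with K_pos = K_p·G_p(0).
G_p(0) = 1. Require 1/(1 + K_p·1) = 0.15, so 1 + 1·K_p = 6.667.
K_p = (6.667 − 1)/1 = 5.67.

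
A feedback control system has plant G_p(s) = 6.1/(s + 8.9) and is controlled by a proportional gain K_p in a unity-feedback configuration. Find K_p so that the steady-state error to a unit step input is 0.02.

The loop is type 0, so e_ss(step) = 1/(1 + K_pos) with K_pos = K_p·G_p(0).
G_p(0) = 0.6854. Require 1/(1 + K_p·0.6854) = 0.02, so 1 + 0.6854·K_p = 50.
K_p = (50 − 1)/0.6854 = 71.5.

K_p = 71.5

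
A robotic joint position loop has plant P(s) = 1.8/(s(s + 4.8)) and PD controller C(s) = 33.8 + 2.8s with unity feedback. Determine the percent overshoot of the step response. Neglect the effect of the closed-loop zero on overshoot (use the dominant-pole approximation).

Forward path: (33.8 + 2.8s)·1.8/(s(s+4.8)). The closed-loop characteristic equation is s² + (4.8 + 1.8·2.8)s + 1.8·33.8 = 0.
That is s² + 9.84s + 60.84 = 0, so ω_n = 7.8 rad/s and ζ = 9.84/(2·7.8) = 0.6308.
%OS = 100·exp(−πζ/√(1−ζ²)) = 7.78%.

7.78%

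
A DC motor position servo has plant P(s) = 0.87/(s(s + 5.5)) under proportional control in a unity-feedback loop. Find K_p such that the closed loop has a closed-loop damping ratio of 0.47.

K_p = 39.4

Closed-loop characteristic equation: s² + 5.5s + K_p·0.87 = 0.
So ω_n = √(0.87K_p) and 2ζω_n = 5.5, giving ζ = 5.5/(2√(0.87K_p)).
Setting ζ = 0.47: √(0.87K_p) = 5.5/(2·0.47) = 5.851, so K_p = 34.23/0.87 = 39.4.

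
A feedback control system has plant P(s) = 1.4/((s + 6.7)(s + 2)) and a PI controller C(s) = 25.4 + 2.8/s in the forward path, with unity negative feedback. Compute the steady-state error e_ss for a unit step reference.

0

The open loop C(s)P(s) has a pole at the origin (type 1), so the static position error constant is infinite and e_ss = 1/(1+∞) = 0.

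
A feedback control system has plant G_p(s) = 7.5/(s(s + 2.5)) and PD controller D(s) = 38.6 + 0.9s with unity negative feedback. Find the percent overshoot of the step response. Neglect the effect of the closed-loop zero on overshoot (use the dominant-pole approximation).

41.2%

Forward path: (38.6 + 0.9s)·7.5/(s(s+2.5)). The closed-loop characteristic equation is s² + (2.5 + 7.5·0.9)s + 7.5·38.6 = 0.
That is s² + 9.25s + 289.5 = 0, so ω_n = 17.01 rad/s and ζ = 9.25/(2·17.01) = 0.2718.
%OS = 100·exp(−πζ/√(1−ζ²)) = 41.2%.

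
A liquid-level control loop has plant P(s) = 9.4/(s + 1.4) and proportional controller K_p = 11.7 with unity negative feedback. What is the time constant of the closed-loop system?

Closed-loop transfer function: T(s) = K_p·P(s)/(1 + K_p·P(s)) = 110/(s + 1.4 + 110) = 110/(s + 111.4).
Time constant τ = 1/111.4 = 0.00898 s.

τ = 0.00898 s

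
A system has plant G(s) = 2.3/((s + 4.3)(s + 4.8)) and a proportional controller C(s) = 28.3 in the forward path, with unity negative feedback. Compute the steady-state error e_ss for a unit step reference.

0.241

The loop is type 0. Static position error constant K_pos = C(0)·G(0) = 28.3·0.1114 = 3.154.
Steady-state error to a unit step: e_ss = 1/(1+K_pos) = 1/4.154 = 0.241.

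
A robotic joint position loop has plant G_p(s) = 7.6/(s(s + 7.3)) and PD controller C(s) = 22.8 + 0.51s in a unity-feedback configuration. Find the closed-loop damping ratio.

Forward path: (22.8 + 0.51s)·7.6/(s(s+7.3)). The closed-loop characteristic equation is s² + (7.3 + 7.6·0.51)s + 7.6·22.8 = 0.
That is s² + 11.18s + 173.3 = 0, so ω_n = 13.16 rad/s and ζ = 11.18/(2·13.16) = 0.4245.

ζ = 0.425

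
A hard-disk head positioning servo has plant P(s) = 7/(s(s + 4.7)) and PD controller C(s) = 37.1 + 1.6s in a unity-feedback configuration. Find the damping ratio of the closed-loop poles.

Forward path: (37.1 + 1.6s)·7/(s(s+4.7)). The closed-loop characteristic equation is s² + (4.7 + 7·1.6)s + 7·37.1 = 0.
That is s² + 15.9s + 259.7 = 0, so ω_n = 16.12 rad/s and ζ = 15.9/(2·16.12) = 0.4933.

ζ = 0.493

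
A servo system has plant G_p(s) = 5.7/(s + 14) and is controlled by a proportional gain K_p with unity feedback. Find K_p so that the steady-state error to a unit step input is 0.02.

K_p = 120

Steady-state error for a unit step on this type-0 loop is 1/(1 + K_p·G_p(0)).
G_p(0) = 0.4071. Require 1/(1 + K_p·0.4071) = 0.02, so 1 + 0.4071·K_p = 50.
K_p = (50 − 1)/0.4071 = 120.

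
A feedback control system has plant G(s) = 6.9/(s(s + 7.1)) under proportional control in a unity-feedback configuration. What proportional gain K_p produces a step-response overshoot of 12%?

From %OS = 100·exp(−πζ/√(1−ζ²)) = 12%, ζ = −ln(0.12)/√(π²+ln²(0.12)) = 0.5594.
Characteristic equation s² + 7.1s + 6.9K_p = 0 gives ζ = 7.1/(2√(6.9K_p)).
Setting ζ = 0.5594: √(6.9K_p) = 7.1/(2·0.5594) = 6.346, so K_p = 40.27/6.9 = 5.84.

K_p = 5.84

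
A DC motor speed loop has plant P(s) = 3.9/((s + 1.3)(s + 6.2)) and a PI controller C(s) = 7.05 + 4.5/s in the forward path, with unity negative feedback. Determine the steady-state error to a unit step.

0

The open loop C(s)P(s) has a pole at the origin (type 1), so the static position error constant is infinite and e_ss = 1/(1+∞) = 0.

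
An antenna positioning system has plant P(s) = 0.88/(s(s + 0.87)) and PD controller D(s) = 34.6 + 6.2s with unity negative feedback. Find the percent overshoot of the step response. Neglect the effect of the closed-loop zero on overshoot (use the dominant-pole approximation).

11.1%

Forward path: (34.6 + 6.2s)·0.88/(s(s+0.87)). The closed-loop characteristic equation is s² + (0.87 + 0.88·6.2)s + 0.88·34.6 = 0.
That is s² + 6.326s + 30.45 = 0, so ω_n = 5.518 rad/s and ζ = 6.326/(2·5.518) = 0.5732.
%OS = 100·exp(−πζ/√(1−ζ²)) = 11.1%.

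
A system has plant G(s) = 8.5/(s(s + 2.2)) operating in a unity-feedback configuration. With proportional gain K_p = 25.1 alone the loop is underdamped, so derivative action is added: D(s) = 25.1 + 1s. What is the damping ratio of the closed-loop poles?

ζ = 0.366

Forward path: (25.1 + 1s)·8.5/(s(s+2.2)). The closed-loop characteristic equation is s² + (2.2 + 8.5·1)s + 8.5·25.1 = 0.
That is s² + 10.7s + 213.4 = 0, so ω_n = 14.61 rad/s and ζ = 10.7/(2·14.61) = 0.3663.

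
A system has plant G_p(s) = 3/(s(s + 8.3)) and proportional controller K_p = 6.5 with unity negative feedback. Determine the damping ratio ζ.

With unity feedback the closed-loop characteristic equation is s² + 8.3s + 6.5·3 = s² + 8.3s + 19.5 = 0.
Matching s² + 2ζω_n s + ω_n²: ω_n = √19.5 = 4.416 rad/s and 2ζω_n = 8.3, so ζ = 8.3/(2·4.416) = 0.94.

ζ = 0.94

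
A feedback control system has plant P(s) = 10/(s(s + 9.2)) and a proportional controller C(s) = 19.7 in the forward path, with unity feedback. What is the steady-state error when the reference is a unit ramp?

0.0467

The loop has one pole at the origin (type 1). Velocity error constant K_v = lim_{s→0} s·C(s)P(s) = 19.7·10/9.2 = 21.41.
Steady-state error to a unit ramp: e_ss = 1/K_v = 0.0467.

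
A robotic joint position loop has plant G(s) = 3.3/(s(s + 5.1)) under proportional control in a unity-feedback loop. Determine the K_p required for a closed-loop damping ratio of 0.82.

Closed-loop characteristic equation: s² + 5.1s + K_p·3.3 = 0.
So ω_n = √(3.3K_p) and 2ζω_n = 5.1, giving ζ = 5.1/(2√(3.3K_p)).
Setting ζ = 0.82: √(3.3K_p) = 5.1/(2·0.82) = 3.11, so K_p = 9.671/3.3 = 2.93.

K_p = 2.93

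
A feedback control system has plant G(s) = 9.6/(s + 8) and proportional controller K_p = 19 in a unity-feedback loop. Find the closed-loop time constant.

τ = 0.00525 s

Closed-loop transfer function: T(s) = K_p·G(s)/(1 + K_p·G(s)) = 182.4/(s + 8 + 182.4) = 182.4/(s + 190.4).
Time constant τ = 1/190.4 = 0.00525 s.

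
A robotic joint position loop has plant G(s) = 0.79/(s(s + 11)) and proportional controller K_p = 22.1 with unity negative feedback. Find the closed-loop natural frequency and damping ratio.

The closed-loop denominator is s(s+11) + 22.1·0.79 = s² + 11s + 17.46.
So ω_n² = 17.46 ⇒ ω_n = 4.178 rad/s, and ζ = 11/(2ω_n) = 1.32.

ω_n = 4.18 rad/s, ζ = 1.32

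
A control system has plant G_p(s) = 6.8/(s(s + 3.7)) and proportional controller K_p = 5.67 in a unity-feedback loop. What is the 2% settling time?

T_s ≈ 2.16 s

Closed-loop characteristic equation: s² + 3.7s + 38.56 = 0, so ω_n = 6.209 rad/s and ζ = 3.7/(2·6.209) = 0.2979.
2% settling time T_s ≈ 4/(ζω_n) = 4/1.85 = 2.16 s.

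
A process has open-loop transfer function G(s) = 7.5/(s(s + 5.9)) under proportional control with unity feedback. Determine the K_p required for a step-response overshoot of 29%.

K_p = 8.63

From %OS = 100·exp(−πζ/√(1−ζ²)) = 29%, ζ = −ln(0.29)/√(π²+ln²(0.29)) = 0.3666.
Characteristic equation s² + 5.9s + 7.5K_p = 0 gives ζ = 5.9/(2√(7.5K_p)).
Setting ζ = 0.3666: √(7.5K_p) = 5.9/(2·0.3666) = 8.047, so K_p = 64.75/7.5 = 8.63.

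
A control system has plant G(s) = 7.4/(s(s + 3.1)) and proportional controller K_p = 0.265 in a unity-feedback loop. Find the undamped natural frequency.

The closed-loop denominator is s(s+3.1) + 0.265·7.4 = s² + 3.1s + 1.961.
So ω_n² = 1.961 ⇒ ω_n = 1.4 rad/s, and ζ = 3.1/(2ω_n) = 1.11.

ω_n = 1.4 rad/s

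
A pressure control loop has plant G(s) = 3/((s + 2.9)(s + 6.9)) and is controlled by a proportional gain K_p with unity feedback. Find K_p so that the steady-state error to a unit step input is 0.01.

K_p = 660

For a type-0 loop with proportional control, e_ss = 1/(1 + K_p·G(0)).
G(0) = 0.1499. Require 1/(1 + K_p·0.1499) = 0.01, so 1 + 0.1499·K_p = 100.
K_p = (100 − 1)/0.1499 = 660.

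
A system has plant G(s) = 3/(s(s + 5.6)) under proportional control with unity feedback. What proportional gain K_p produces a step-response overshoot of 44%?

K_p = 40.9

From %OS = 100·exp(−πζ/√(1−ζ²)) = 44%, ζ = −ln(0.44)/√(π²+ln²(0.44)) = 0.2528.
Characteristic equation s² + 5.6s + 3K_p = 0 gives ζ = 5.6/(2√(3K_p)).
Setting ζ = 0.2528: √(3K_p) = 5.6/(2·0.2528) = 11.07, so K_p = 122.6/3 = 40.9.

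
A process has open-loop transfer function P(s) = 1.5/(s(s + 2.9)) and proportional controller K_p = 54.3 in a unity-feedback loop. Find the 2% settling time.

Closed-loop characteristic equation: s² + 2.9s + 81.45 = 0, so ω_n = 9.025 rad/s and ζ = 2.9/(2·9.025) = 0.1607.
2% settling time T_s ≈ 4/(ζω_n) = 4/1.45 = 2.76 s.

T_s ≈ 2.76 s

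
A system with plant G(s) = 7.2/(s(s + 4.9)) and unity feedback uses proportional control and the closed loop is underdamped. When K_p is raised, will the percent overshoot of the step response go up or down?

increase

ζ = 4.9/(2√(7.2K_p)) decreases as K_p grows; lower damping means more overshoot.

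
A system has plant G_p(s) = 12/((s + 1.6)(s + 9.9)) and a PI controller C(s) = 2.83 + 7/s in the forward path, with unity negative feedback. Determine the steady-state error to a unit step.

0

The open loop C(s)G_p(s) has a pole at the origin (type 1), so the static position error constant is infinite and e_ss = 1/(1+∞) = 0.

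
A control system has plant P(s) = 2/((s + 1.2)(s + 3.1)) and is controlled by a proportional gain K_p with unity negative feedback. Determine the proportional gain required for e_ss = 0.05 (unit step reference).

K_p = 35.3

For a type-0 loop with proportional control, e_ss = 1/(1 + K_p·P(0)).
P(0) = 0.5376. Require 1/(1 + K_p·0.5376) = 0.05, so 1 + 0.5376·K_p = 20.
K_p = (20 − 1)/0.5376 = 35.3.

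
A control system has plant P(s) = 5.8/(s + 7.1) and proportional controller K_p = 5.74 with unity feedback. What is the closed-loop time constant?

Closed-loop transfer function: T(s) = K_p·P(s)/(1 + K_p·P(s)) = 33.29/(s + 7.1 + 33.29) = 33.29/(s + 40.39).
Time constant τ = 1/40.39 = 0.0248 s.

τ = 0.0248 s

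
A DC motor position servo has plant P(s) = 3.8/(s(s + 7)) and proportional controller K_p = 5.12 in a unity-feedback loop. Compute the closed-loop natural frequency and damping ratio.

ω_n = 4.41 rad/s, ζ = 0.793

1 + K_p·P(s) = 0 gives s² + 7s + 19.46 = 0.
Matching s² + 2ζω_n s + ω_n²: ω_n = √19.46 = 4.411 rad/s and 2ζω_n = 7, so ζ = 7/(2·4.411) = 0.793.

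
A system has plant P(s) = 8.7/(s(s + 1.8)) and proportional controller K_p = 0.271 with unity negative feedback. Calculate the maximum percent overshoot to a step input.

10.3%

Closed-loop characteristic equation: s² + 1.8s + 2.358 = 0, so ω_n = 1.535 rad/s and ζ = 1.8/(2·1.535) = 0.5861.
%OS = 100·exp(−πζ/√(1−ζ²)) = 100·exp(−π·0.5861/√0.6564) = 10.3%.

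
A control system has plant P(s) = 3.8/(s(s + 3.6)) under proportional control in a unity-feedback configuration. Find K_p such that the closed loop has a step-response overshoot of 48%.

K_p = 16.5

From %OS = 100·exp(−πζ/√(1−ζ²)) = 48%, ζ = −ln(0.48)/√(π²+ln²(0.48)) = 0.2275.
Characteristic equation s² + 3.6s + 3.8K_p = 0 gives ζ = 3.6/(2√(3.8K_p)).
Setting ζ = 0.2275: √(3.8K_p) = 3.6/(2·0.2275) = 7.912, so K_p = 62.6/3.8 = 16.5.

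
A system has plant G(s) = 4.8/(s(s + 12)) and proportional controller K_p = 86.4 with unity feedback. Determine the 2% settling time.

From 1 + K_pG(s) = 0: s² + 12s + 414.7 = 0 ⇒ ω_n = 20.36, ζ = 0.2946.
2% settling time T_s ≈ 4/(ζω_n) = 4/6 = 0.667 s.

T_s ≈ 0.667 s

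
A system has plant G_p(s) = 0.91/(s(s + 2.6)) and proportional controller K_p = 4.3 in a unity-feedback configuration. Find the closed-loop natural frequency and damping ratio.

The closed-loop denominator is s(s+2.6) + 4.3·0.91 = s² + 2.6s + 3.913.
Matching s² + 2ζω_n s + ω_n²: ω_n = √3.913 = 1.978 rad/s and 2ζω_n = 2.6, so ζ = 2.6/(2·1.978) = 0.657.

ω_n = 1.98 rad/s, ζ = 0.657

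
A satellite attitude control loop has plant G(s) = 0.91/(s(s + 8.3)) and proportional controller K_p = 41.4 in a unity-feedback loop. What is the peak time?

Closed-loop characteristic equation: s² + 8.3s + 37.67 = 0, so ω_n = 6.138 rad/s and ζ = 8.3/(2·6.138) = 0.6761.
Damped frequency ω_d = ω_n√(1−ζ²) = 4.522 rad/s, so peak time T_p = π/ω_d = 0.695 s.

T_p = 0.695 s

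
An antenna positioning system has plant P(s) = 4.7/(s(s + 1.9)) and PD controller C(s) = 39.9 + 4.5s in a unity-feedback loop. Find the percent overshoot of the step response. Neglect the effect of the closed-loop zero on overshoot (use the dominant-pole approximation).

Forward path: (39.9 + 4.5s)·4.7/(s(s+1.9)). The closed-loop characteristic equation is s² + (1.9 + 4.7·4.5)s + 4.7·39.9 = 0.
That is s² + 23.05s + 187.5 = 0, so ω_n = 13.69 rad/s and ζ = 23.05/(2·13.69) = 0.8416.
%OS = 100·exp(−πζ/√(1−ζ²)) = 0.748%.

0.748%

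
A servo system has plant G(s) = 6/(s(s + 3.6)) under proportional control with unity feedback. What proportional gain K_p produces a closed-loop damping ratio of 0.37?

K_p = 3.94

Closed-loop characteristic equation: s² + 3.6s + K_p·6 = 0.
So ω_n = √(6K_p) and 2ζω_n = 3.6, giving ζ = 3.6/(2√(6K_p)).
Setting ζ = 0.37: √(6K_p) = 3.6/(2·0.37) = 4.865, so K_p = 23.67/6 = 3.94.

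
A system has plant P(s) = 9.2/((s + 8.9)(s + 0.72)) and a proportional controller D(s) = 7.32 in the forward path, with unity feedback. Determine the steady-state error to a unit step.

0.0869

The loop is type 0. Static position error constant K_pos = D(0)·P(0) = 7.32·1.436 = 10.51.
Steady-state error to a unit step: e_ss = 1/(1+K_pos) = 1/11.51 = 0.0869.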